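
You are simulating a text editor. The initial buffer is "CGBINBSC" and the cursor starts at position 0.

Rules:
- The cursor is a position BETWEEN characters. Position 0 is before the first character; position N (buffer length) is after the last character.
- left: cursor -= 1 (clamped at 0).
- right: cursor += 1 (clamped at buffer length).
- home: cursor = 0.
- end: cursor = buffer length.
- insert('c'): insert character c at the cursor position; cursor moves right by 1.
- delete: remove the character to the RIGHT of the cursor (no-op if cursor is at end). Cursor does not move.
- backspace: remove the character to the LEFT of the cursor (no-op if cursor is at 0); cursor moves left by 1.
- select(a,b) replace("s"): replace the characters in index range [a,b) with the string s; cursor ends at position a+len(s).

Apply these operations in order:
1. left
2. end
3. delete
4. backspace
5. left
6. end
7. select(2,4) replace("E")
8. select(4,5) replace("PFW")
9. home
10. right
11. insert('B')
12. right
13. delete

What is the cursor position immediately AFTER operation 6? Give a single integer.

Answer: 7

Derivation:
After op 1 (left): buf='CGBINBSC' cursor=0
After op 2 (end): buf='CGBINBSC' cursor=8
After op 3 (delete): buf='CGBINBSC' cursor=8
After op 4 (backspace): buf='CGBINBS' cursor=7
After op 5 (left): buf='CGBINBS' cursor=6
After op 6 (end): buf='CGBINBS' cursor=7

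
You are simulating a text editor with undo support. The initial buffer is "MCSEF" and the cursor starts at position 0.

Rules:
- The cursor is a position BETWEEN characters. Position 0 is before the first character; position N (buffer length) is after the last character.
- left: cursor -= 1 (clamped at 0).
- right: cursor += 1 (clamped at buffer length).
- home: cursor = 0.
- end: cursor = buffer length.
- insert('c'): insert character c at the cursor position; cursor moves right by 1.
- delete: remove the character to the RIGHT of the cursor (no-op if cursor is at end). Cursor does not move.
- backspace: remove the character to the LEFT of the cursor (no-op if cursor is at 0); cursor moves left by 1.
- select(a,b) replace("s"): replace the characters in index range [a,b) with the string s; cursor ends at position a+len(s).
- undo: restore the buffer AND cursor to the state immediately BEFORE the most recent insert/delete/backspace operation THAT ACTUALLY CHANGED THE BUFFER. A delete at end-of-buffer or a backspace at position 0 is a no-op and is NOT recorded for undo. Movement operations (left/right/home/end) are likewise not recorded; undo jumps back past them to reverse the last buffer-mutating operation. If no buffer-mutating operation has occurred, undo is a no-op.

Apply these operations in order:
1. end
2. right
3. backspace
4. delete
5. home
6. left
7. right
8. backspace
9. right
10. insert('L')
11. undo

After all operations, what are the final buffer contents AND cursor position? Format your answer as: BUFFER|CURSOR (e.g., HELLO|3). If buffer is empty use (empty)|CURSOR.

Answer: CSE|1

Derivation:
After op 1 (end): buf='MCSEF' cursor=5
After op 2 (right): buf='MCSEF' cursor=5
After op 3 (backspace): buf='MCSE' cursor=4
After op 4 (delete): buf='MCSE' cursor=4
After op 5 (home): buf='MCSE' cursor=0
After op 6 (left): buf='MCSE' cursor=0
After op 7 (right): buf='MCSE' cursor=1
After op 8 (backspace): buf='CSE' cursor=0
After op 9 (right): buf='CSE' cursor=1
After op 10 (insert('L')): buf='CLSE' cursor=2
After op 11 (undo): buf='CSE' cursor=1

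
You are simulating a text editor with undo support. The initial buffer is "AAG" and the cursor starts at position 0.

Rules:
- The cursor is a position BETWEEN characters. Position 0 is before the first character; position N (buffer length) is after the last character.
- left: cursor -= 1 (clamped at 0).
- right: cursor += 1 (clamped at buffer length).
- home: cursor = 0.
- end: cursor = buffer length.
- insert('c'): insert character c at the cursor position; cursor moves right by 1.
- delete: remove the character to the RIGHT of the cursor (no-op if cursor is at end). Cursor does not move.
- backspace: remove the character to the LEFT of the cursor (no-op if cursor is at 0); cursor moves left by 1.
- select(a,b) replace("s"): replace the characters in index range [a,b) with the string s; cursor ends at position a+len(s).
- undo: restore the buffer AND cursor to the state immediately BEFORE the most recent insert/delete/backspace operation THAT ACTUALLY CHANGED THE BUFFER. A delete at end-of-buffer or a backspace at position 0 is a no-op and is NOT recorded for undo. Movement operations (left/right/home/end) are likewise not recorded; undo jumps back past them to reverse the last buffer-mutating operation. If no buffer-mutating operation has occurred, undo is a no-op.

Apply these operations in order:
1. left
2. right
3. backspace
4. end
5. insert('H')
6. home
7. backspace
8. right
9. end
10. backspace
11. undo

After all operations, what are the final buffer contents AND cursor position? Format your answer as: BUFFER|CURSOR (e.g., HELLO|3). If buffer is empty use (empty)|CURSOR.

Answer: AGH|3

Derivation:
After op 1 (left): buf='AAG' cursor=0
After op 2 (right): buf='AAG' cursor=1
After op 3 (backspace): buf='AG' cursor=0
After op 4 (end): buf='AG' cursor=2
After op 5 (insert('H')): buf='AGH' cursor=3
After op 6 (home): buf='AGH' cursor=0
After op 7 (backspace): buf='AGH' cursor=0
After op 8 (right): buf='AGH' cursor=1
After op 9 (end): buf='AGH' cursor=3
After op 10 (backspace): buf='AG' cursor=2
After op 11 (undo): buf='AGH' cursor=3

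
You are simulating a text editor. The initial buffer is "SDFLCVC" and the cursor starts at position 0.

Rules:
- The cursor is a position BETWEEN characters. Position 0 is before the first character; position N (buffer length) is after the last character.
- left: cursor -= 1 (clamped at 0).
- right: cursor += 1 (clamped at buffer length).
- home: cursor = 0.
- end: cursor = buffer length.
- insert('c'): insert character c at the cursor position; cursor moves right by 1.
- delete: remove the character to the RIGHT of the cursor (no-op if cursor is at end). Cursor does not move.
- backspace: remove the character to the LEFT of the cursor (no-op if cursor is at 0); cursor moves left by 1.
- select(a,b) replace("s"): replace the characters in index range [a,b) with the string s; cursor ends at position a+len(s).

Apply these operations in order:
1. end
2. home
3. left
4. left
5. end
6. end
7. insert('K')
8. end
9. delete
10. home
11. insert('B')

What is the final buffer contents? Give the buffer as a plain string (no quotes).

Answer: BSDFLCVCK

Derivation:
After op 1 (end): buf='SDFLCVC' cursor=7
After op 2 (home): buf='SDFLCVC' cursor=0
After op 3 (left): buf='SDFLCVC' cursor=0
After op 4 (left): buf='SDFLCVC' cursor=0
After op 5 (end): buf='SDFLCVC' cursor=7
After op 6 (end): buf='SDFLCVC' cursor=7
After op 7 (insert('K')): buf='SDFLCVCK' cursor=8
After op 8 (end): buf='SDFLCVCK' cursor=8
After op 9 (delete): buf='SDFLCVCK' cursor=8
After op 10 (home): buf='SDFLCVCK' cursor=0
After op 11 (insert('B')): buf='BSDFLCVCK' cursor=1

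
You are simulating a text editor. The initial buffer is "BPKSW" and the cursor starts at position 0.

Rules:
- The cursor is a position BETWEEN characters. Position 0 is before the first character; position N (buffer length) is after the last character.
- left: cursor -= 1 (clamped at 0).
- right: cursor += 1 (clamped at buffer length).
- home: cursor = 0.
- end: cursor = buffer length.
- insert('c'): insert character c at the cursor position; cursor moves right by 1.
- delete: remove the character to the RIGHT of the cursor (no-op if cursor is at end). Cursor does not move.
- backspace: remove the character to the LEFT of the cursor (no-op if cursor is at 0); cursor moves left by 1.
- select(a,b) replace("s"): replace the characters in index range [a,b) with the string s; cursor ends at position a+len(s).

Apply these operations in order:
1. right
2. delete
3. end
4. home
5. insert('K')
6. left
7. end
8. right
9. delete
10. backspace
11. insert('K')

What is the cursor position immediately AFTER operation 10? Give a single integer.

After op 1 (right): buf='BPKSW' cursor=1
After op 2 (delete): buf='BKSW' cursor=1
After op 3 (end): buf='BKSW' cursor=4
After op 4 (home): buf='BKSW' cursor=0
After op 5 (insert('K')): buf='KBKSW' cursor=1
After op 6 (left): buf='KBKSW' cursor=0
After op 7 (end): buf='KBKSW' cursor=5
After op 8 (right): buf='KBKSW' cursor=5
After op 9 (delete): buf='KBKSW' cursor=5
After op 10 (backspace): buf='KBKS' cursor=4

Answer: 4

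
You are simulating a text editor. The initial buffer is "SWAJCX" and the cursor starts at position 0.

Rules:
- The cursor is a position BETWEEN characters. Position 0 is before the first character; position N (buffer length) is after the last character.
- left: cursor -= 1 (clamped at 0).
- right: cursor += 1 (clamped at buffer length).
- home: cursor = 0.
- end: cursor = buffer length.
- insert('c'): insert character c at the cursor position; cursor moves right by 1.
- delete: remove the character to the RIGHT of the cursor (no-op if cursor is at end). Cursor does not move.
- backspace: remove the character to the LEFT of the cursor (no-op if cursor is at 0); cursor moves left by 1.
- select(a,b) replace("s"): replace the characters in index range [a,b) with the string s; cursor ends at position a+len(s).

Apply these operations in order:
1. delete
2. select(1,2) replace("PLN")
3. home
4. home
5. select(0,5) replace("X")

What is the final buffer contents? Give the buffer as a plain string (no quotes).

Answer: XCX

Derivation:
After op 1 (delete): buf='WAJCX' cursor=0
After op 2 (select(1,2) replace("PLN")): buf='WPLNJCX' cursor=4
After op 3 (home): buf='WPLNJCX' cursor=0
After op 4 (home): buf='WPLNJCX' cursor=0
After op 5 (select(0,5) replace("X")): buf='XCX' cursor=1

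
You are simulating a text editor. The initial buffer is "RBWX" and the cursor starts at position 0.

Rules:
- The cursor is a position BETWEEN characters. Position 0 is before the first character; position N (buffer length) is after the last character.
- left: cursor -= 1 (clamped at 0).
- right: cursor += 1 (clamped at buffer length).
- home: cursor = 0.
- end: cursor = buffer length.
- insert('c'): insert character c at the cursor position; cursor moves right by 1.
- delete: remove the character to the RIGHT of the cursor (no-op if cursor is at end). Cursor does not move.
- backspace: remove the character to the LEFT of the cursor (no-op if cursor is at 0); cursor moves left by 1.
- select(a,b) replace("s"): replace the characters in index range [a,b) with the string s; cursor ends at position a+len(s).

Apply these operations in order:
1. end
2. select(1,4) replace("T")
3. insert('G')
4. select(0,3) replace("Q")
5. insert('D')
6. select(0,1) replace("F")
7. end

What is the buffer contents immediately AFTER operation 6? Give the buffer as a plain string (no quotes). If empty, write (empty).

Answer: FD

Derivation:
After op 1 (end): buf='RBWX' cursor=4
After op 2 (select(1,4) replace("T")): buf='RT' cursor=2
After op 3 (insert('G')): buf='RTG' cursor=3
After op 4 (select(0,3) replace("Q")): buf='Q' cursor=1
After op 5 (insert('D')): buf='QD' cursor=2
After op 6 (select(0,1) replace("F")): buf='FD' cursor=1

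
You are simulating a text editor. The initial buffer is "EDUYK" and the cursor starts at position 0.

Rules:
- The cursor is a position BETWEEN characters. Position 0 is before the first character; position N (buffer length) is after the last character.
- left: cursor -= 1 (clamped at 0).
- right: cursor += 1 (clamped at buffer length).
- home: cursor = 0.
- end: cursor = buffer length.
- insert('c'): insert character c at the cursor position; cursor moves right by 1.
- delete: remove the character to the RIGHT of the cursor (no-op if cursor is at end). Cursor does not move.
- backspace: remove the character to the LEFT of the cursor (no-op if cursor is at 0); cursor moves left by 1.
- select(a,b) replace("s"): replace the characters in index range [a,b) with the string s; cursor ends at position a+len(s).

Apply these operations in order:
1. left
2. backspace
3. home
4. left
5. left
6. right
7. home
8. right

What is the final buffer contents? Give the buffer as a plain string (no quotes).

After op 1 (left): buf='EDUYK' cursor=0
After op 2 (backspace): buf='EDUYK' cursor=0
After op 3 (home): buf='EDUYK' cursor=0
After op 4 (left): buf='EDUYK' cursor=0
After op 5 (left): buf='EDUYK' cursor=0
After op 6 (right): buf='EDUYK' cursor=1
After op 7 (home): buf='EDUYK' cursor=0
After op 8 (right): buf='EDUYK' cursor=1

Answer: EDUYK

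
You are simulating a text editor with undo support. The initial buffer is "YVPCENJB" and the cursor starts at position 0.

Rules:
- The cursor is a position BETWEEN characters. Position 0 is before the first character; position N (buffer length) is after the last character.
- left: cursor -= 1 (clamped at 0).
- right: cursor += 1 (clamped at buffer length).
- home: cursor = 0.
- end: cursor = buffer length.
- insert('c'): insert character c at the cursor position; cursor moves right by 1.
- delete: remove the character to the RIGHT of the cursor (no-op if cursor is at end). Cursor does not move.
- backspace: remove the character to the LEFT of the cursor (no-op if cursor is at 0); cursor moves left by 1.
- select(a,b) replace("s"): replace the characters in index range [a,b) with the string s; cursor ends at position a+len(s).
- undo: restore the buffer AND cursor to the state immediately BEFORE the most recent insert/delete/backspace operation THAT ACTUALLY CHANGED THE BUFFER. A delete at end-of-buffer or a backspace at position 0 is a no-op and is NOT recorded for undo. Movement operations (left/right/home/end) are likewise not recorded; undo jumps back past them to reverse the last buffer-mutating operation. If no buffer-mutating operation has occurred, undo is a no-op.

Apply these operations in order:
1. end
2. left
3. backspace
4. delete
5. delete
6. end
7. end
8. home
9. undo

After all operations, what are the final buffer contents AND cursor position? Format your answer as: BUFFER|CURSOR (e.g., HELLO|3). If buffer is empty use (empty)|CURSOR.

After op 1 (end): buf='YVPCENJB' cursor=8
After op 2 (left): buf='YVPCENJB' cursor=7
After op 3 (backspace): buf='YVPCENB' cursor=6
After op 4 (delete): buf='YVPCEN' cursor=6
After op 5 (delete): buf='YVPCEN' cursor=6
After op 6 (end): buf='YVPCEN' cursor=6
After op 7 (end): buf='YVPCEN' cursor=6
After op 8 (home): buf='YVPCEN' cursor=0
After op 9 (undo): buf='YVPCENB' cursor=6

Answer: YVPCENB|6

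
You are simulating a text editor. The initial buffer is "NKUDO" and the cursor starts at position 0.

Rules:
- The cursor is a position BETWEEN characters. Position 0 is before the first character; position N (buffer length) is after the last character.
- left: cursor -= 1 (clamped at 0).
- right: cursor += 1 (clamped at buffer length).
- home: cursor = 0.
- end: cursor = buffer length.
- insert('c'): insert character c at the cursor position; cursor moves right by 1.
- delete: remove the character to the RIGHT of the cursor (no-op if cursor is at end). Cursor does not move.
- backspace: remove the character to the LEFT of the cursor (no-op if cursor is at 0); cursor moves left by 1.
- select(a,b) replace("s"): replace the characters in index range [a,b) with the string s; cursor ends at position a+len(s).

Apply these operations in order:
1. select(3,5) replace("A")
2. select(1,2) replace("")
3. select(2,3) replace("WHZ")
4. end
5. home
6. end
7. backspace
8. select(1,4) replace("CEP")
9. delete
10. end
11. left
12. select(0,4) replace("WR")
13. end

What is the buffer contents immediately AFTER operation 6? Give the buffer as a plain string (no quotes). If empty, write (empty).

Answer: NUWHZ

Derivation:
After op 1 (select(3,5) replace("A")): buf='NKUA' cursor=4
After op 2 (select(1,2) replace("")): buf='NUA' cursor=1
After op 3 (select(2,3) replace("WHZ")): buf='NUWHZ' cursor=5
After op 4 (end): buf='NUWHZ' cursor=5
After op 5 (home): buf='NUWHZ' cursor=0
After op 6 (end): buf='NUWHZ' cursor=5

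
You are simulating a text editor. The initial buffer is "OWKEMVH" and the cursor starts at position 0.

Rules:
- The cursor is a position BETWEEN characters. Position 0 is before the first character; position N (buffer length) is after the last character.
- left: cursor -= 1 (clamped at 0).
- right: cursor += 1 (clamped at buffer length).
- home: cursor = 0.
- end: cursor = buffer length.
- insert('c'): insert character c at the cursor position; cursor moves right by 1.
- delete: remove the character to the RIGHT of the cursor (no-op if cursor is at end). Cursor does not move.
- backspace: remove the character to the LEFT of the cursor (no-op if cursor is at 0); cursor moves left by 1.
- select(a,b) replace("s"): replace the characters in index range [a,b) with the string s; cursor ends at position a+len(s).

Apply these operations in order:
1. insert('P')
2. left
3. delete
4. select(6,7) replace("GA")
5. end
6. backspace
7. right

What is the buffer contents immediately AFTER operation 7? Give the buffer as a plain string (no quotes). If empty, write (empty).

Answer: OWKEMVG

Derivation:
After op 1 (insert('P')): buf='POWKEMVH' cursor=1
After op 2 (left): buf='POWKEMVH' cursor=0
After op 3 (delete): buf='OWKEMVH' cursor=0
After op 4 (select(6,7) replace("GA")): buf='OWKEMVGA' cursor=8
After op 5 (end): buf='OWKEMVGA' cursor=8
After op 6 (backspace): buf='OWKEMVG' cursor=7
After op 7 (right): buf='OWKEMVG' cursor=7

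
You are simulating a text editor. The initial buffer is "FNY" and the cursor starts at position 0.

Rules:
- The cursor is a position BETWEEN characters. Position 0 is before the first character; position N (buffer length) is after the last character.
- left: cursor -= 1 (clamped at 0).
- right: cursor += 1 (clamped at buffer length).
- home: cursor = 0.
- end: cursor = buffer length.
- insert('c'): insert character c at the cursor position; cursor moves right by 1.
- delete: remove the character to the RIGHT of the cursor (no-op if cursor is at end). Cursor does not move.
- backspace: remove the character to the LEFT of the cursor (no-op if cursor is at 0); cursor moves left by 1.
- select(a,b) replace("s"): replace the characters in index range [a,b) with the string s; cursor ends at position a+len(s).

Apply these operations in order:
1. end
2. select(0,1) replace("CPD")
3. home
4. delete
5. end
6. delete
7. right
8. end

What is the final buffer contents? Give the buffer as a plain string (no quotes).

Answer: PDNY

Derivation:
After op 1 (end): buf='FNY' cursor=3
After op 2 (select(0,1) replace("CPD")): buf='CPDNY' cursor=3
After op 3 (home): buf='CPDNY' cursor=0
After op 4 (delete): buf='PDNY' cursor=0
After op 5 (end): buf='PDNY' cursor=4
After op 6 (delete): buf='PDNY' cursor=4
After op 7 (right): buf='PDNY' cursor=4
After op 8 (end): buf='PDNY' cursor=4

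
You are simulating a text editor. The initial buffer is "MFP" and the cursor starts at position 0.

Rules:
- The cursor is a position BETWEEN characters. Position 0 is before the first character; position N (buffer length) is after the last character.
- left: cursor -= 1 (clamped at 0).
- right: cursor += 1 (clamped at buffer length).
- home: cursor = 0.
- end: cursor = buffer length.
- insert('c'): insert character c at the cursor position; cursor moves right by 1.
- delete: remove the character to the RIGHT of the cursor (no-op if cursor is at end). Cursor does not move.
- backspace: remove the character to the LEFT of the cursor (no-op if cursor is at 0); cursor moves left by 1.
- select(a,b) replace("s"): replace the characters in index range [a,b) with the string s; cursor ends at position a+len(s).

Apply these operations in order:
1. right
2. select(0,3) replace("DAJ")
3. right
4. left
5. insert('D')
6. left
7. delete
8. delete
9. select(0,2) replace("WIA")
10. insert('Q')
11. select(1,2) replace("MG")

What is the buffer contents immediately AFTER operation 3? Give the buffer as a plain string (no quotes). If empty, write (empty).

After op 1 (right): buf='MFP' cursor=1
After op 2 (select(0,3) replace("DAJ")): buf='DAJ' cursor=3
After op 3 (right): buf='DAJ' cursor=3

Answer: DAJ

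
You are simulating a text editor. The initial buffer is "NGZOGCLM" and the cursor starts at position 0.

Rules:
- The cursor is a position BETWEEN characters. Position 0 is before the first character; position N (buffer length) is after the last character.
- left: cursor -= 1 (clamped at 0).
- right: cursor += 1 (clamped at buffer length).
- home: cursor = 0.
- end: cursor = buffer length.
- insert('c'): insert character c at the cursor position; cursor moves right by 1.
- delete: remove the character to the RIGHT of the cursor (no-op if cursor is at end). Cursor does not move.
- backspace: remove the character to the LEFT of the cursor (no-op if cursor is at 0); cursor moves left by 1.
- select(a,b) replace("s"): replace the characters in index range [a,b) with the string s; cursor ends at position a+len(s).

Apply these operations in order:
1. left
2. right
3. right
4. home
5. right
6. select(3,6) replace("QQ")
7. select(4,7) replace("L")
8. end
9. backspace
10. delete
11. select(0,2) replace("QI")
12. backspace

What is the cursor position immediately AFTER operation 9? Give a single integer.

After op 1 (left): buf='NGZOGCLM' cursor=0
After op 2 (right): buf='NGZOGCLM' cursor=1
After op 3 (right): buf='NGZOGCLM' cursor=2
After op 4 (home): buf='NGZOGCLM' cursor=0
After op 5 (right): buf='NGZOGCLM' cursor=1
After op 6 (select(3,6) replace("QQ")): buf='NGZQQLM' cursor=5
After op 7 (select(4,7) replace("L")): buf='NGZQL' cursor=5
After op 8 (end): buf='NGZQL' cursor=5
After op 9 (backspace): buf='NGZQ' cursor=4

Answer: 4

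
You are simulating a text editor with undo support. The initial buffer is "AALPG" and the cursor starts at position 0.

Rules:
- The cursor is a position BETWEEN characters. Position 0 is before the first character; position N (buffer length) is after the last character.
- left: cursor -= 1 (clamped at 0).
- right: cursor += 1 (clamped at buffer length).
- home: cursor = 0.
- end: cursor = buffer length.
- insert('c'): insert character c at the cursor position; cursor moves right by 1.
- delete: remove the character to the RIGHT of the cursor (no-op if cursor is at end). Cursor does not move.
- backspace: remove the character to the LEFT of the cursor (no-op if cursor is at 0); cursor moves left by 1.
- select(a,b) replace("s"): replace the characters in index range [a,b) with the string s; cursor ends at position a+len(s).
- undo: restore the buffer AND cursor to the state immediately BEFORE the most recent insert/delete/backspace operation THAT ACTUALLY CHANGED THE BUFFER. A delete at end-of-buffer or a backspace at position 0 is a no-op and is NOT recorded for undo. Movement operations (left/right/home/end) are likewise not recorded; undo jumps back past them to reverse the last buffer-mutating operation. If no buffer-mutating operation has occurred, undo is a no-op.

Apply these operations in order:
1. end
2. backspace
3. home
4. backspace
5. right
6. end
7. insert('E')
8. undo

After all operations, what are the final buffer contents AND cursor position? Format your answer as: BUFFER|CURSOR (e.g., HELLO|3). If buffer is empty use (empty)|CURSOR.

Answer: AALP|4

Derivation:
After op 1 (end): buf='AALPG' cursor=5
After op 2 (backspace): buf='AALP' cursor=4
After op 3 (home): buf='AALP' cursor=0
After op 4 (backspace): buf='AALP' cursor=0
After op 5 (right): buf='AALP' cursor=1
After op 6 (end): buf='AALP' cursor=4
After op 7 (insert('E')): buf='AALPE' cursor=5
After op 8 (undo): buf='AALP' cursor=4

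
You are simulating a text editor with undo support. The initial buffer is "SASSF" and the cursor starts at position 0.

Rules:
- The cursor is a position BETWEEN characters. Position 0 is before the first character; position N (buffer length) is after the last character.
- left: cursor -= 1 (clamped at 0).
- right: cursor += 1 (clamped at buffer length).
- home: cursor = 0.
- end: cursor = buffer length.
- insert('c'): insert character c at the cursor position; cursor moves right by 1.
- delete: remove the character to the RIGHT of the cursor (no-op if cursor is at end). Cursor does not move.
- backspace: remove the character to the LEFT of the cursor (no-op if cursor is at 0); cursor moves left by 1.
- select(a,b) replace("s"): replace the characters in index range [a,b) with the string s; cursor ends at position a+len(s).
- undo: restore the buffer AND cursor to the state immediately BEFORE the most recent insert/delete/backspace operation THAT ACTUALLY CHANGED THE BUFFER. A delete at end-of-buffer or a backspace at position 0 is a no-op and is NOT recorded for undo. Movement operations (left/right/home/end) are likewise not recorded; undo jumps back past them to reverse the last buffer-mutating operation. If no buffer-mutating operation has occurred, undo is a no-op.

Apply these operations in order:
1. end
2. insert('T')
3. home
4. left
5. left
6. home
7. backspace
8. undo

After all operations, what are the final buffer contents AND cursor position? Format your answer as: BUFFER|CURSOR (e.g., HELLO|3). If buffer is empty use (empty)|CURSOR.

After op 1 (end): buf='SASSF' cursor=5
After op 2 (insert('T')): buf='SASSFT' cursor=6
After op 3 (home): buf='SASSFT' cursor=0
After op 4 (left): buf='SASSFT' cursor=0
After op 5 (left): buf='SASSFT' cursor=0
After op 6 (home): buf='SASSFT' cursor=0
After op 7 (backspace): buf='SASSFT' cursor=0
After op 8 (undo): buf='SASSF' cursor=5

Answer: SASSF|5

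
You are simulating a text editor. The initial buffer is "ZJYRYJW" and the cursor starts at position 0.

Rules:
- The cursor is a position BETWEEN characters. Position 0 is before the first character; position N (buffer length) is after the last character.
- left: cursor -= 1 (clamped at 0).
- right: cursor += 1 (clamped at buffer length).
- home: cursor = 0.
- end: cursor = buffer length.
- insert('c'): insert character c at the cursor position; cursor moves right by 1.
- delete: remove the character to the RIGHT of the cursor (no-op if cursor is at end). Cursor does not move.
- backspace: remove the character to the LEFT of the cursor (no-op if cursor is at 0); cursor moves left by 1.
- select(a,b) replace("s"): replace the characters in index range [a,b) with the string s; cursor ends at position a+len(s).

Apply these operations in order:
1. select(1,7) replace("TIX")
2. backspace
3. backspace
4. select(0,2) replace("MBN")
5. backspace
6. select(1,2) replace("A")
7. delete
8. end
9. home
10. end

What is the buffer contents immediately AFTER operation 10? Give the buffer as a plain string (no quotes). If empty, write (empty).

Answer: MA

Derivation:
After op 1 (select(1,7) replace("TIX")): buf='ZTIX' cursor=4
After op 2 (backspace): buf='ZTI' cursor=3
After op 3 (backspace): buf='ZT' cursor=2
After op 4 (select(0,2) replace("MBN")): buf='MBN' cursor=3
After op 5 (backspace): buf='MB' cursor=2
After op 6 (select(1,2) replace("A")): buf='MA' cursor=2
After op 7 (delete): buf='MA' cursor=2
After op 8 (end): buf='MA' cursor=2
After op 9 (home): buf='MA' cursor=0
After op 10 (end): buf='MA' cursor=2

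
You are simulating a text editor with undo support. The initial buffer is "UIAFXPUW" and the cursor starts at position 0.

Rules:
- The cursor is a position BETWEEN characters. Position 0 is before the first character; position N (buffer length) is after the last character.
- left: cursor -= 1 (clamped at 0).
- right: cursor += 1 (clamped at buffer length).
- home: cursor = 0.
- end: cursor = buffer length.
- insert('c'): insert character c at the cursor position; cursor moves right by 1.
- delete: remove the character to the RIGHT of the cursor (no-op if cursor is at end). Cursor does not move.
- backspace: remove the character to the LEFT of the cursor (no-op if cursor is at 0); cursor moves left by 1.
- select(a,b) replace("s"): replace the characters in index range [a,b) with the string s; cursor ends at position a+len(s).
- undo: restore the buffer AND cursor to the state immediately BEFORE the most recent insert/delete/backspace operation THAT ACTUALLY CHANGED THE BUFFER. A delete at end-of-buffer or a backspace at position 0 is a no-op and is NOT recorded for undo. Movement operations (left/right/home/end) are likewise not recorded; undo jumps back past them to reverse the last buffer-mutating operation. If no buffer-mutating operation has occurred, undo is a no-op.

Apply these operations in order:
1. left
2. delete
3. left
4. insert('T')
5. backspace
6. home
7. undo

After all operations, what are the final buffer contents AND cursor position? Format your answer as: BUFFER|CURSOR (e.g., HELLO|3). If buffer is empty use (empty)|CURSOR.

Answer: TIAFXPUW|1

Derivation:
After op 1 (left): buf='UIAFXPUW' cursor=0
After op 2 (delete): buf='IAFXPUW' cursor=0
After op 3 (left): buf='IAFXPUW' cursor=0
After op 4 (insert('T')): buf='TIAFXPUW' cursor=1
After op 5 (backspace): buf='IAFXPUW' cursor=0
After op 6 (home): buf='IAFXPUW' cursor=0
After op 7 (undo): buf='TIAFXPUW' cursor=1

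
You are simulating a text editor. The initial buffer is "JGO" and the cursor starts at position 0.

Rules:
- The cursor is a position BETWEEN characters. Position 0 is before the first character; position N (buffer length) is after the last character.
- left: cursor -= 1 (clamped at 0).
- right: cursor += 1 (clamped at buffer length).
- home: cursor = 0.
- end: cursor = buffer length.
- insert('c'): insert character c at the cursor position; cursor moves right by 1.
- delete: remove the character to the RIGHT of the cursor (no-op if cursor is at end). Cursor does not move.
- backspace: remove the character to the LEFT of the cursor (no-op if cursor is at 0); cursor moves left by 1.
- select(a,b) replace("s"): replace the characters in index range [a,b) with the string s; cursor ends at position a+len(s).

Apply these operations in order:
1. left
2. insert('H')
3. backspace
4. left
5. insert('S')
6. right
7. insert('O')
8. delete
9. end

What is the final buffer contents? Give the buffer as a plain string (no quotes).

After op 1 (left): buf='JGO' cursor=0
After op 2 (insert('H')): buf='HJGO' cursor=1
After op 3 (backspace): buf='JGO' cursor=0
After op 4 (left): buf='JGO' cursor=0
After op 5 (insert('S')): buf='SJGO' cursor=1
After op 6 (right): buf='SJGO' cursor=2
After op 7 (insert('O')): buf='SJOGO' cursor=3
After op 8 (delete): buf='SJOO' cursor=3
After op 9 (end): buf='SJOO' cursor=4

Answer: SJOO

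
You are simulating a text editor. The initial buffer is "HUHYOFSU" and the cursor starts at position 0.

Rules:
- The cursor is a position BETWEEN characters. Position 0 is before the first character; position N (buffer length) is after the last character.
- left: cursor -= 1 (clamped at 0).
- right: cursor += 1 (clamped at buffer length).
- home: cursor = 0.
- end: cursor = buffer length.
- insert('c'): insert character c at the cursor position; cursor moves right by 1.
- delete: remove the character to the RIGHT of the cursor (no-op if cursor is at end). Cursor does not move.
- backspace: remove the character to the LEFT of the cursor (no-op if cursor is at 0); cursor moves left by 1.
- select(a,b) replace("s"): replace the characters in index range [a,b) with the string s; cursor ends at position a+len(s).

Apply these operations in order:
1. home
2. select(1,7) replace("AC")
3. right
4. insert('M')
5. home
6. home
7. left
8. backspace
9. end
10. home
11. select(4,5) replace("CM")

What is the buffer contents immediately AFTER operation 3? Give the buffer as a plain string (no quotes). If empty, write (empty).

Answer: HACU

Derivation:
After op 1 (home): buf='HUHYOFSU' cursor=0
After op 2 (select(1,7) replace("AC")): buf='HACU' cursor=3
After op 3 (right): buf='HACU' cursor=4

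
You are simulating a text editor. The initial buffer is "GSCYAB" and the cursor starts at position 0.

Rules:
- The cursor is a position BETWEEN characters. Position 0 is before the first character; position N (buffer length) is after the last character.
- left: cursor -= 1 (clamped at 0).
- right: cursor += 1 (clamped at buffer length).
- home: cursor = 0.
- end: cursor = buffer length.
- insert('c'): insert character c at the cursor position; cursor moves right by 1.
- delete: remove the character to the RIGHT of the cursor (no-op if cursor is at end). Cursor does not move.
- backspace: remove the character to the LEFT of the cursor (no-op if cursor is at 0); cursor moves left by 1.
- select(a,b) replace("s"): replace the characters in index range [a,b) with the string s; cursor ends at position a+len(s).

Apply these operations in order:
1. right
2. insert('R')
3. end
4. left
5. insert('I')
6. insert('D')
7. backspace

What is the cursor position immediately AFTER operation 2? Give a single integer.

Answer: 2

Derivation:
After op 1 (right): buf='GSCYAB' cursor=1
After op 2 (insert('R')): buf='GRSCYAB' cursor=2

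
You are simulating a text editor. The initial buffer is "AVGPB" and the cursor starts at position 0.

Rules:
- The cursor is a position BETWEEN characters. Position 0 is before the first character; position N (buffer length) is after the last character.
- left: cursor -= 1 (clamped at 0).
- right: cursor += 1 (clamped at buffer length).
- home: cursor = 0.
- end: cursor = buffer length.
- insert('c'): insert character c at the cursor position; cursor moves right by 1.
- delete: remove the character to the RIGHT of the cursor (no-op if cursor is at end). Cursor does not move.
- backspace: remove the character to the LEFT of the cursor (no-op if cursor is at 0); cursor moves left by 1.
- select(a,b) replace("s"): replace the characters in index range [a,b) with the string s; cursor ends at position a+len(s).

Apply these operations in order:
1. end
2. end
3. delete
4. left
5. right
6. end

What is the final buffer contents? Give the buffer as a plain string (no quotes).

After op 1 (end): buf='AVGPB' cursor=5
After op 2 (end): buf='AVGPB' cursor=5
After op 3 (delete): buf='AVGPB' cursor=5
After op 4 (left): buf='AVGPB' cursor=4
After op 5 (right): buf='AVGPB' cursor=5
After op 6 (end): buf='AVGPB' cursor=5

Answer: AVGPB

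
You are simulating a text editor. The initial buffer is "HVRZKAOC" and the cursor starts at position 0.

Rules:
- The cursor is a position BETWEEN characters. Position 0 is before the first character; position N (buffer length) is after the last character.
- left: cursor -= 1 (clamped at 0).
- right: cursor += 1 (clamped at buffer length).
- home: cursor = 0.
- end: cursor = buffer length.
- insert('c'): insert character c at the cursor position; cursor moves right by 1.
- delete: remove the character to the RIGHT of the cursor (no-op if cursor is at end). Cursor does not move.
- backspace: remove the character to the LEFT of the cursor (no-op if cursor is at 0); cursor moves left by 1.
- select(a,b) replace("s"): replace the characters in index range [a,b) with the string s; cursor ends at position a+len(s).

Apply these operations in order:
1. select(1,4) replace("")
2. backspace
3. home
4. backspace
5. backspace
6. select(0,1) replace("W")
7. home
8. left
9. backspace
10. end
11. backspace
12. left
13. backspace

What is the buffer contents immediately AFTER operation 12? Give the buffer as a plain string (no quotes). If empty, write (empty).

Answer: WAO

Derivation:
After op 1 (select(1,4) replace("")): buf='HKAOC' cursor=1
After op 2 (backspace): buf='KAOC' cursor=0
After op 3 (home): buf='KAOC' cursor=0
After op 4 (backspace): buf='KAOC' cursor=0
After op 5 (backspace): buf='KAOC' cursor=0
After op 6 (select(0,1) replace("W")): buf='WAOC' cursor=1
After op 7 (home): buf='WAOC' cursor=0
After op 8 (left): buf='WAOC' cursor=0
After op 9 (backspace): buf='WAOC' cursor=0
After op 10 (end): buf='WAOC' cursor=4
After op 11 (backspace): buf='WAO' cursor=3
After op 12 (left): buf='WAO' cursor=2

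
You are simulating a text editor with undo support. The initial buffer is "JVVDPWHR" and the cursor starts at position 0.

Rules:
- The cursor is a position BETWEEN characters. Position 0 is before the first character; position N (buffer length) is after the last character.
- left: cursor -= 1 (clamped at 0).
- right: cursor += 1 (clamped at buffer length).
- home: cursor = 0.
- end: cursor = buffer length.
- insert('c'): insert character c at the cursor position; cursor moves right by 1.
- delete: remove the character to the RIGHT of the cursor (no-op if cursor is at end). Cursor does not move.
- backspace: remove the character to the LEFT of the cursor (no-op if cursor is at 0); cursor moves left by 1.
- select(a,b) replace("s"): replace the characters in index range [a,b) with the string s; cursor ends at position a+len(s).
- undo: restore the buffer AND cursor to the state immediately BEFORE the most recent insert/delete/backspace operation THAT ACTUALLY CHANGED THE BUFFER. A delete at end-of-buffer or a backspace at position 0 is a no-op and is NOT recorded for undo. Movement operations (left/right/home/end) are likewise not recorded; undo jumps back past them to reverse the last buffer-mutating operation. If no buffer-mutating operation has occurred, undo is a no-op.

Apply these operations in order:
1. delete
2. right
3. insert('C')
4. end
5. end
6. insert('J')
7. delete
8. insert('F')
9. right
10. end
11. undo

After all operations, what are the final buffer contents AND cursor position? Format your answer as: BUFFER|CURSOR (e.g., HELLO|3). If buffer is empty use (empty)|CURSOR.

After op 1 (delete): buf='VVDPWHR' cursor=0
After op 2 (right): buf='VVDPWHR' cursor=1
After op 3 (insert('C')): buf='VCVDPWHR' cursor=2
After op 4 (end): buf='VCVDPWHR' cursor=8
After op 5 (end): buf='VCVDPWHR' cursor=8
After op 6 (insert('J')): buf='VCVDPWHRJ' cursor=9
After op 7 (delete): buf='VCVDPWHRJ' cursor=9
After op 8 (insert('F')): buf='VCVDPWHRJF' cursor=10
After op 9 (right): buf='VCVDPWHRJF' cursor=10
After op 10 (end): buf='VCVDPWHRJF' cursor=10
After op 11 (undo): buf='VCVDPWHRJ' cursor=9

Answer: VCVDPWHRJ|9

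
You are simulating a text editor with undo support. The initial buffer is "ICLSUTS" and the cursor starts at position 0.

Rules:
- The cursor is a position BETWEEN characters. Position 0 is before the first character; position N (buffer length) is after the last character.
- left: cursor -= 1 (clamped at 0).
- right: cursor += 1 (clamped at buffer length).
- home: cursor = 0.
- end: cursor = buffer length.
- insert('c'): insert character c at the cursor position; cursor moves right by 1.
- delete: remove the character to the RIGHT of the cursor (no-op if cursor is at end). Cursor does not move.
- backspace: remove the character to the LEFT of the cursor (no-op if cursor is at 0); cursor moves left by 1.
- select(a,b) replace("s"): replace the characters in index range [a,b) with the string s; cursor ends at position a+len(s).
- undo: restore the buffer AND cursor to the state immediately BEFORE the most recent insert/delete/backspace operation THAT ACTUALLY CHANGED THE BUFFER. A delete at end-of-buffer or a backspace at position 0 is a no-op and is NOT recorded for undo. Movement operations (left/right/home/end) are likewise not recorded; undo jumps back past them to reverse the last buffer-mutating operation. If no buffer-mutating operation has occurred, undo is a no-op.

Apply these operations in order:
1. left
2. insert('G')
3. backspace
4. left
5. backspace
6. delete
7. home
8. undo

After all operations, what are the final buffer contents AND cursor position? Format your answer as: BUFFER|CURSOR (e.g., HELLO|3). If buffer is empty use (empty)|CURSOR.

After op 1 (left): buf='ICLSUTS' cursor=0
After op 2 (insert('G')): buf='GICLSUTS' cursor=1
After op 3 (backspace): buf='ICLSUTS' cursor=0
After op 4 (left): buf='ICLSUTS' cursor=0
After op 5 (backspace): buf='ICLSUTS' cursor=0
After op 6 (delete): buf='CLSUTS' cursor=0
After op 7 (home): buf='CLSUTS' cursor=0
After op 8 (undo): buf='ICLSUTS' cursor=0

Answer: ICLSUTS|0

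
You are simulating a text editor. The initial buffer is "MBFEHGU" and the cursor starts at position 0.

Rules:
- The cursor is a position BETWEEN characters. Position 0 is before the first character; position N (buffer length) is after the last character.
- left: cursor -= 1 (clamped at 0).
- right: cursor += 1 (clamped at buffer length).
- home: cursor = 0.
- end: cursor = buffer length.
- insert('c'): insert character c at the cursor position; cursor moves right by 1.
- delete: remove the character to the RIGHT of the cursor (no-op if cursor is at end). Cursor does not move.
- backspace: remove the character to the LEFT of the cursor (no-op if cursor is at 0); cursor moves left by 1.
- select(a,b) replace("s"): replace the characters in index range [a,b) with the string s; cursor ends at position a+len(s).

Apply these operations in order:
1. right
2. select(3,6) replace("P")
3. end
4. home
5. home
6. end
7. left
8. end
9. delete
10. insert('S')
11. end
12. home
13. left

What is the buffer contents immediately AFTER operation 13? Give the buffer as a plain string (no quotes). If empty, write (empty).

Answer: MBFPUS

Derivation:
After op 1 (right): buf='MBFEHGU' cursor=1
After op 2 (select(3,6) replace("P")): buf='MBFPU' cursor=4
After op 3 (end): buf='MBFPU' cursor=5
After op 4 (home): buf='MBFPU' cursor=0
After op 5 (home): buf='MBFPU' cursor=0
After op 6 (end): buf='MBFPU' cursor=5
After op 7 (left): buf='MBFPU' cursor=4
After op 8 (end): buf='MBFPU' cursor=5
After op 9 (delete): buf='MBFPU' cursor=5
After op 10 (insert('S')): buf='MBFPUS' cursor=6
After op 11 (end): buf='MBFPUS' cursor=6
After op 12 (home): buf='MBFPUS' cursor=0
After op 13 (left): buf='MBFPUS' cursor=0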